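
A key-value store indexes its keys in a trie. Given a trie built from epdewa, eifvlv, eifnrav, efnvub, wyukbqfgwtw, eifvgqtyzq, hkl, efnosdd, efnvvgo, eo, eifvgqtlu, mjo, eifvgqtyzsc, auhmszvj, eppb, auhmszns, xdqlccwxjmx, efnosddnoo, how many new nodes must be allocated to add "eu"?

The longest prefix of "eu" already in the trie is "e" (length 1).
Each of the 1 remaining characters creates one node.

1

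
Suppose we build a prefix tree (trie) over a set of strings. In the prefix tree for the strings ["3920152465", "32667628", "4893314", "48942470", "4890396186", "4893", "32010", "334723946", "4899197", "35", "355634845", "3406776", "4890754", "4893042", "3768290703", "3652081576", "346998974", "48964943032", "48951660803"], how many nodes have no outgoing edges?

17

A leaf is a node with no children — equivalently, the end of a word that is not a proper prefix of any other stored word.
Those words: "32010", "32667628", "334723946", "3406776", "346998974", "355634845", "3652081576", "3768290703", "3920152465", "4890396186", "4890754", "4893042", "4893314", "48942470", "48951660803", "48964943032", "4899197"
Leaf count: 17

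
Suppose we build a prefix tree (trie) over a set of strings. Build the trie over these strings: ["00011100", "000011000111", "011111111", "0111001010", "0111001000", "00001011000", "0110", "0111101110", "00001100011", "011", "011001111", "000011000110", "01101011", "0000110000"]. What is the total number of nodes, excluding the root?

56

Insert word by word; a character creates a node only if that edge doesn't already exist:
  "00011100" → 8 new (0, 0, 0, 1, 1, 1, 0, 0)
  "000011000111" → prefix "000" already present; 9 new (0, 1, 1, 0, 0, 0, 1, 1, 1)
  "011111111" → prefix "0" already present; 8 new (1, 1, 1, 1, 1, 1, 1, 1)
  "0111001010" → prefix "0111" already present; 6 new (0, 0, 1, 0, 1, 0)
  "0111001000" → prefix "01110010" already present; 2 new (0, 0)
  "00001011000" → prefix "00001" already present; 6 new (0, 1, 1, 0, 0, 0)
  "0110" → prefix "011" already present; 1 new (0)
  "0111101110" → prefix "01111" already present; 5 new (0, 1, 1, 1, 0)
  "00001100011" → prefix "00001100011" already present; 0 new (none)
  "011" → prefix "011" already present; 0 new (none)
  "011001111" → prefix "0110" already present; 5 new (0, 1, 1, 1, 1)
  "000011000110" → prefix "00001100011" already present; 1 new (0)
  "01101011" → prefix "0110" already present; 4 new (1, 0, 1, 1)
  "0000110000" → prefix "000011000" already present; 1 new (0)
Total nodes = 8 + 9 + 8 + 6 + 2 + 6 + 1 + 5 + 0 + 0 + 5 + 1 + 4 + 1 = 56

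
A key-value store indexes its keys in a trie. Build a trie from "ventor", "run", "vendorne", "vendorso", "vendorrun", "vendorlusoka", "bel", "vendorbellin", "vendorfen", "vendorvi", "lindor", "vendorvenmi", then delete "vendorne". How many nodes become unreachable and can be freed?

Walk "vendorne" from the leaf back toward the root, removing each node that no remaining word uses.
The suffix "ne" (2 nodes) is used only by "vendorne"; the node for "vendor" still has the child "s", so pruning stops there.
Nodes removed: 2

2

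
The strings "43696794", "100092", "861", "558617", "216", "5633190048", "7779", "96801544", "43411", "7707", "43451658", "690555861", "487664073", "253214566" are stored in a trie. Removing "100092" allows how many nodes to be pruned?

Walk "100092" from the leaf back toward the root, removing each node that no remaining word uses.
No other word shares any prefix with "100092", so all 6 of its nodes go.
Nodes removed: 6

6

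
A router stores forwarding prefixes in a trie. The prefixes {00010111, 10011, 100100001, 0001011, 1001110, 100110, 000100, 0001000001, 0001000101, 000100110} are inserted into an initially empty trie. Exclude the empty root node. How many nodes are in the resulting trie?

32

Insert word by word; a character creates a node only if that edge doesn't already exist:
  "00010111" → 8 new (0, 0, 0, 1, 0, 1, 1, 1)
  "10011" → 5 new (1, 0, 0, 1, 1)
  "100100001" → prefix "1001" already present; 5 new (0, 0, 0, 0, 1)
  "0001011" → prefix "0001011" already present; 0 new (none)
  "1001110" → prefix "10011" already present; 2 new (1, 0)
  "100110" → prefix "10011" already present; 1 new (0)
  "000100" → prefix "00010" already present; 1 new (0)
  "0001000001" → prefix "000100" already present; 4 new (0, 0, 0, 1)
  "0001000101" → prefix "0001000" already present; 3 new (1, 0, 1)
  "000100110" → prefix "000100" already present; 3 new (1, 1, 0)
Total nodes = 8 + 5 + 5 + 0 + 2 + 1 + 1 + 4 + 3 + 3 = 32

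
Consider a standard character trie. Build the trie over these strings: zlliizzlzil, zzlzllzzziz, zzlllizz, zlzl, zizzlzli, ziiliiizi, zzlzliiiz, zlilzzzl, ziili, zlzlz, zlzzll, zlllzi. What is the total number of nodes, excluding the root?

Insert word by word; a character creates a node only if that edge doesn't already exist:
  "zlliizzlzil" → 11 new (z, l, l, i, i, z, z, l, z, i, l)
  "zzlzllzzziz" → prefix "z" already present; 10 new (z, l, z, l, l, z, z, z, i, z)
  "zzlllizz" → prefix "zzl" already present; 5 new (l, l, i, z, z)
  "zlzl" → prefix "zl" already present; 2 new (z, l)
  "zizzlzli" → prefix "z" already present; 7 new (i, z, z, l, z, l, i)
  "ziiliiizi" → prefix "zi" already present; 7 new (i, l, i, i, i, z, i)
  "zzlzliiiz" → prefix "zzlzl" already present; 4 new (i, i, i, z)
  "zlilzzzl" → prefix "zl" already present; 6 new (i, l, z, z, z, l)
  "ziili" → prefix "ziili" already present; 0 new (none)
  "zlzlz" → prefix "zlzl" already present; 1 new (z)
  "zlzzll" → prefix "zlz" already present; 3 new (z, l, l)
  "zlllzi" → prefix "zll" already present; 3 new (l, z, i)
Total nodes = 11 + 10 + 5 + 2 + 7 + 7 + 4 + 6 + 0 + 1 + 3 + 3 = 59

59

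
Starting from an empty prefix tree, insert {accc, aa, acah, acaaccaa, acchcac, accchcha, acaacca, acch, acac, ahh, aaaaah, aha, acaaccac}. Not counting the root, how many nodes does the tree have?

Trace insertions, counting only characters that open a new branch:
  "accc" → 4 new (a, c, c, c)
  "aa" → prefix "a" already present; 1 new (a)
  "acah" → prefix "ac" already present; 2 new (a, h)
  "acaaccaa" → prefix "aca" already present; 5 new (a, c, c, a, a)
  "acchcac" → prefix "acc" already present; 4 new (h, c, a, c)
  "accchcha" → prefix "accc" already present; 4 new (h, c, h, a)
  "acaacca" → prefix "acaacca" already present; 0 new (none)
  "acch" → prefix "acch" already present; 0 new (none)
  "acac" → prefix "aca" already present; 1 new (c)
  "ahh" → prefix "a" already present; 2 new (h, h)
  "aaaaah" → prefix "aa" already present; 4 new (a, a, a, h)
  "aha" → prefix "ah" already present; 1 new (a)
  "acaaccac" → prefix "acaacca" already present; 1 new (c)
Total nodes = 4 + 1 + 2 + 5 + 4 + 4 + 0 + 0 + 1 + 2 + 4 + 1 + 1 = 29

29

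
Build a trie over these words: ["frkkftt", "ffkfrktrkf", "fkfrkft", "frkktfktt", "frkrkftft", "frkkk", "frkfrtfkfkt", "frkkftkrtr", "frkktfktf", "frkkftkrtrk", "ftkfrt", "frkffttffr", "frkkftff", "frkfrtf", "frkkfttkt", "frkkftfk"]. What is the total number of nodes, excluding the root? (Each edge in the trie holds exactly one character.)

Trace insertions, counting only characters that open a new branch:
  "frkkftt" → 7 new (f, r, k, k, f, t, t)
  "ffkfrktrkf" → prefix "f" already present; 9 new (f, k, f, r, k, t, r, k, f)
  "fkfrkft" → prefix "f" already present; 6 new (k, f, r, k, f, t)
  "frkktfktt" → prefix "frkk" already present; 5 new (t, f, k, t, t)
  "frkrkftft" → prefix "frk" already present; 6 new (r, k, f, t, f, t)
  "frkkk" → prefix "frkk" already present; 1 new (k)
  "frkfrtfkfkt" → prefix "frk" already present; 8 new (f, r, t, f, k, f, k, t)
  "frkkftkrtr" → prefix "frkkft" already present; 4 new (k, r, t, r)
  "frkktfktf" → prefix "frkktfkt" already present; 1 new (f)
  "frkkftkrtrk" → prefix "frkkftkrtr" already present; 1 new (k)
  "ftkfrt" → prefix "f" already present; 5 new (t, k, f, r, t)
  "frkffttffr" → prefix "frkf" already present; 6 new (f, t, t, f, f, r)
  "frkkftff" → prefix "frkkft" already present; 2 new (f, f)
  "frkfrtf" → prefix "frkfrtf" already present; 0 new (none)
  "frkkfttkt" → prefix "frkkftt" already present; 2 new (k, t)
  "frkkftfk" → prefix "frkkftf" already present; 1 new (k)
Total nodes = 7 + 9 + 6 + 5 + 6 + 1 + 8 + 4 + 1 + 1 + 5 + 6 + 2 + 0 + 2 + 1 = 64

64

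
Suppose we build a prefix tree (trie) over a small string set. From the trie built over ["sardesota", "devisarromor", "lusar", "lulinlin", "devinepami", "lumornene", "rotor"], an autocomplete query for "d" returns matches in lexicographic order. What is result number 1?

DFS of the "d" subtree visits, in order: "devinepami", "devisarromor"
The 1st is devinepami.

devinepami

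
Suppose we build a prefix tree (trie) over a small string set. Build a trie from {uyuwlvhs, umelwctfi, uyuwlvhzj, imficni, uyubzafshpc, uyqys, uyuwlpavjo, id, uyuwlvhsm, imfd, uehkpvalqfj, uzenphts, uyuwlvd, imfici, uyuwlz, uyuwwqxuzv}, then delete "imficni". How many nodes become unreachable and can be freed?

2

Walk "imficni" from the leaf back toward the root, removing each node that no remaining word uses.
The suffix "ni" (2 nodes) is used only by "imficni"; the node for "imfic" still has the child "i", so pruning stops there.
Nodes removed: 2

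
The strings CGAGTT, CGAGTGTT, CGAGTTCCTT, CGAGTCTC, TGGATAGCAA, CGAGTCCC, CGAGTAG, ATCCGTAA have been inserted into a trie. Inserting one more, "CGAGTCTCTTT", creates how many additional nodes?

Walking "CGAGTCTCTTT" from the root, the first 8 characters ("CGAGTCTC") follow existing edges; "T" is the first miss.
Each of the 3 remaining characters creates one node.

3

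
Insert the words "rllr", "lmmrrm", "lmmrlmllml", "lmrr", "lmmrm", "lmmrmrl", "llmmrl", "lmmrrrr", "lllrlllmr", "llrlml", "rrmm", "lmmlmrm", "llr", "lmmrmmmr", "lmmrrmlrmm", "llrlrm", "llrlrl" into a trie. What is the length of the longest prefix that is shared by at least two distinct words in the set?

The deepest shared node is where two words last agree before diverging.
"lmmrrm" and "lmmrrmlrmm" agree on "lmmrrm" (6 characters) before diverging; nothing deeper is shared.
Longest shared-prefix length: 6

6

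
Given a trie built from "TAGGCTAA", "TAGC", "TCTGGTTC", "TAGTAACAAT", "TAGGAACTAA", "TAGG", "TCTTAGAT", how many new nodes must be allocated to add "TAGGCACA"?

The longest prefix of "TAGGCACA" already in the trie is "TAGGC" (length 5).
New nodes needed: |"TAGGCACA"| − 5 = 8 − 5 = 3.

3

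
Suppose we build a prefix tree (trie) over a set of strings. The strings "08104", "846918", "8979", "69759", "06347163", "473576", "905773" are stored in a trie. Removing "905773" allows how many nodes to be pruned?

6

Walk "905773" from the leaf back toward the root, removing each node that no remaining word uses.
No other word shares any prefix with "905773", so all 6 of its nodes go.
Nodes removed: 6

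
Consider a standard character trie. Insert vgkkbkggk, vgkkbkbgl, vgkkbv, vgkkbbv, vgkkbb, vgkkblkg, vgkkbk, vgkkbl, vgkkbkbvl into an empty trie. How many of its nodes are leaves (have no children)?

6

Leaves are exactly the stored words that no other stored word extends.
Those words: "vgkkbbv", "vgkkbkbgl", "vgkkbkbvl", "vgkkbkggk", "vgkkblkg", "vgkkbv"
Leaf count: 6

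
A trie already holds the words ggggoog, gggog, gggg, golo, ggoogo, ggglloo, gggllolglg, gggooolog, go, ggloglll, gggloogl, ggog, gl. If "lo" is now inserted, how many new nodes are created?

"lo" shares no prefix with any stored word, so all 2 characters open new nodes.
2 − 0 = 2 new nodes.

2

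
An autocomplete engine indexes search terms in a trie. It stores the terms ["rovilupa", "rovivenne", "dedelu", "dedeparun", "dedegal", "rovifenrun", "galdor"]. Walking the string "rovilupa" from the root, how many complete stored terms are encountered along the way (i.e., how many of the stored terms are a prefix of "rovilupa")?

1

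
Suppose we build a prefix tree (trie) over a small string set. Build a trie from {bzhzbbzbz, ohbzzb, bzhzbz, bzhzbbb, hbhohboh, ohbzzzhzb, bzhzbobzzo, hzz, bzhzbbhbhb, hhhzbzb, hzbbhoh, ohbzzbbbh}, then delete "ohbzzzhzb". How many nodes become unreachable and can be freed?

Walk "ohbzzzhzb" from the leaf back toward the root, removing each node that no remaining word uses.
The suffix "zhzb" (4 nodes) is used only by "ohbzzzhzb"; the node for "ohbzz" still has the child "b", so pruning stops there.
Nodes removed: 4

4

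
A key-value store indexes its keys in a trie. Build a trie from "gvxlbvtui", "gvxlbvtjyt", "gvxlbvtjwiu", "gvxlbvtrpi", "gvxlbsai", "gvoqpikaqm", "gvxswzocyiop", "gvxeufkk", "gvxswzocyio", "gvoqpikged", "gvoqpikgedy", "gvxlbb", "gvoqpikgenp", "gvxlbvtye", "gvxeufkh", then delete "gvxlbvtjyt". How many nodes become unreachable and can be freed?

2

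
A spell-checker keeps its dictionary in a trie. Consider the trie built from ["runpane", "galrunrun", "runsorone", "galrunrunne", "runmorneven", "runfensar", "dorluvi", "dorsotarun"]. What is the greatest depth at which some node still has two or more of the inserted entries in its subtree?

9

The deepest shared node is where two words last agree before diverging.
"galrunrun" and "galrunrunne" agree on "galrunrun" (9 characters) before diverging; nothing deeper is shared.
Longest shared-prefix length: 9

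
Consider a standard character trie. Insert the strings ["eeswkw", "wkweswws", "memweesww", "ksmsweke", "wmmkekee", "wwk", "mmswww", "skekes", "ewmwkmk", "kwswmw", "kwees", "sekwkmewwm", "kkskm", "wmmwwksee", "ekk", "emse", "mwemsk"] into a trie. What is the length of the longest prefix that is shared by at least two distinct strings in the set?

3

The deepest shared node is where two words last agree before diverging.
e.g. "wmmkekee" and "wmmwwksee" share the prefix "wmm" of length 3; no pair shares a longer one.
Longest shared-prefix length: 3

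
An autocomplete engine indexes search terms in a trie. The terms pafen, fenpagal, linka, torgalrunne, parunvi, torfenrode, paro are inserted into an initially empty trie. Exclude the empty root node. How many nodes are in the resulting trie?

Insert word by word; a character creates a node only if that edge doesn't already exist:
  "pafen" → 5 new (p, a, f, e, n)
  "fenpagal" → 8 new (f, e, n, p, a, g, a, l)
  "linka" → 5 new (l, i, n, k, a)
  "torgalrunne" → 11 new (t, o, r, g, a, l, r, u, n, n, e)
  "parunvi" → prefix "pa" already present; 5 new (r, u, n, v, i)
  "torfenrode" → prefix "tor" already present; 7 new (f, e, n, r, o, d, e)
  "paro" → prefix "par" already present; 1 new (o)
Total nodes = 5 + 8 + 5 + 11 + 5 + 7 + 1 = 42

42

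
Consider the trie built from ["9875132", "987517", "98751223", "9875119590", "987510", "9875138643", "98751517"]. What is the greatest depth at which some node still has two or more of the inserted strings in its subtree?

Look for the deepest trie node that still has at least two words in its subtree.
"9875132" and "9875138643" agree on "987513" (6 characters) before diverging; nothing deeper is shared.
Longest shared-prefix length: 6

6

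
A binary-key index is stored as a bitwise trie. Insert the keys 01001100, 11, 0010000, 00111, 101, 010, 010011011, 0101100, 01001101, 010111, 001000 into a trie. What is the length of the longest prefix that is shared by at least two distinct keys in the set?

Look for the deepest trie node that still has at least two words in its subtree.
"01001101" and "010011011" agree on "01001101" (8 characters) before diverging; nothing deeper is shared.
Longest shared-prefix length: 8

8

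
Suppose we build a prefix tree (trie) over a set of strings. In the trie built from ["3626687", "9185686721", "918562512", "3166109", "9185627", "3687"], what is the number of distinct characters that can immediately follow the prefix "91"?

Follow the path "91" to its node, then look at its outgoing edges.
Distinct next characters after "91": 8.
That node has 1 child edge.

1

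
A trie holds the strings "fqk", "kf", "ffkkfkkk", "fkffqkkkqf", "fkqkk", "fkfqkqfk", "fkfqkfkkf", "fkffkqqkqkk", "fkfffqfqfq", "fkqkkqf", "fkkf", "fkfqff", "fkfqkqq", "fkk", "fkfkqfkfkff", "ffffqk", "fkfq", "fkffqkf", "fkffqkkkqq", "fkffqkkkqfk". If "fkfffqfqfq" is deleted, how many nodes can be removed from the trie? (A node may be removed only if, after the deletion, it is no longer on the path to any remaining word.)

6

Walk "fkfffqfqfq" from the leaf back toward the root, removing each node that no remaining word uses.
The suffix "fqfqfq" (6 nodes) is used only by "fkfffqfqfq"; the node for "fkff" still has the child "q", so pruning stops there.
Nodes removed: 6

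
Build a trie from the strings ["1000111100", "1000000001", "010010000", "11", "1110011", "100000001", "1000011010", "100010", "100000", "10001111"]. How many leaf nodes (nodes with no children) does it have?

A leaf is a node with no children — equivalently, the end of a word that is not a proper prefix of any other stored word.
Those words: "010010000", "1000000001", "100000001", "1000011010", "100010", "1000111100", "1110011"
Leaf count: 7

7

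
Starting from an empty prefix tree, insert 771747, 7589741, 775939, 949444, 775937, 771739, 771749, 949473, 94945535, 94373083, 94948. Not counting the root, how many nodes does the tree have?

39

Trie structure (* marks end of a word):
(root)
├─ 7
│  ├─ 5
│  │  └─ 8
│  │     └─ 9
│  │        └─ 7
│  │           └─ 4
│  │              └─ 1 *
│  └─ 7
│     ├─ 1
│     │  └─ 7
│     │     ├─ 3
│     │     │  └─ 9 *
│     │     └─ 4
│     │        ├─ 7 *
│     │        └─ 9 *
│     └─ 5
│        └─ 9
│           └─ 3
│              ├─ 7 *
│              └─ 9 *
└─ 9
   └─ 4
      ├─ 3
      │  └─ 7
      │     └─ 3
      │        └─ 0
      │           └─ 8
      │              └─ 3 *
      └─ 9
         └─ 4
            ├─ 4
            │  └─ 4 *
            ├─ 5
            │  └─ 5
            │     └─ 3
            │        └─ 5 *
            ├─ 7
            │  └─ 3 *
            └─ 8 *
Counting every labelled node above: 39.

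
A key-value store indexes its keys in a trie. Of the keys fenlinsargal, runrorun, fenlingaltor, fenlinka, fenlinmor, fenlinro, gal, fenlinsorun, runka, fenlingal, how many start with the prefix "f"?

Filter for entries beginning with "f":
Words under "f": fenlingal, fenlingaltor, fenlinka, fenlinmor, fenlinro, fenlinsargal, fenlinsorun
Count: 7

7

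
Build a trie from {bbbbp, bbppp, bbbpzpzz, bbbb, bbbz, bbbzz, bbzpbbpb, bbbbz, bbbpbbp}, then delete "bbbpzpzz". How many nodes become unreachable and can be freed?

4

After clearing the end-marker at "bbbpzpzz", prune upward until reaching a node still needed by another word.
The suffix "zpzz" (4 nodes) is used only by "bbbpzpzz"; the node for "bbbp" still has the child "b", so pruning stops there.
Nodes removed: 4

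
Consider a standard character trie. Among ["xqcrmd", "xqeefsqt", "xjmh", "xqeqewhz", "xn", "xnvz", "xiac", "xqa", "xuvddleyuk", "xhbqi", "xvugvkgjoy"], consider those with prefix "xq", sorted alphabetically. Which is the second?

xqcrmd

DFS of the "xq" subtree visits, in order: "xqa", "xqcrmd", "xqeefsqt", "xqeqewhz"
The 2nd is xqcrmd.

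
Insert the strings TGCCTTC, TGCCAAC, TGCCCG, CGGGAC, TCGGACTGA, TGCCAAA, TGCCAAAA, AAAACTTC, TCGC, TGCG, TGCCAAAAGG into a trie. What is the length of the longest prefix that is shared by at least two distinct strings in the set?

8

Look for the deepest trie node that still has at least two words in its subtree.
e.g. "TGCCAAAA" and "TGCCAAAAGG" share the prefix "TGCCAAAA" of length 8; no pair shares a longer one.
Longest shared-prefix length: 8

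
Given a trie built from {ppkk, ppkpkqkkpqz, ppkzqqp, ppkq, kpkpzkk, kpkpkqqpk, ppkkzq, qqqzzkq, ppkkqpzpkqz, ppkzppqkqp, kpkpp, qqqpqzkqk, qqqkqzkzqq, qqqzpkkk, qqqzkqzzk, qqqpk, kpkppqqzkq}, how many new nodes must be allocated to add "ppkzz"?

The longest prefix of "ppkzz" already in the trie is "ppkz" (length 4).
New nodes needed: |"ppkzz"| − 4 = 5 − 4 = 1.

1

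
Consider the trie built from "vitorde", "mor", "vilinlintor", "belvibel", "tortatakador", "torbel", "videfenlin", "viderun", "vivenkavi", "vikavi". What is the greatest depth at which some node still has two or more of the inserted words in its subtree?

Look for the deepest trie node that still has at least two words in its subtree.
"videfenlin" and "viderun" agree on "vide" (4 characters) before diverging; nothing deeper is shared.
Longest shared-prefix length: 4

4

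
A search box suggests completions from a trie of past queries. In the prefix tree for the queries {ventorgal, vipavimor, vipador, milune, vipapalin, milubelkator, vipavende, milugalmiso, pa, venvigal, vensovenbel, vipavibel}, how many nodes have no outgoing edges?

12

A leaf is a node with no children — equivalently, the end of a word that is not a proper prefix of any other stored word.
Those words: "milubelkator", "milugalmiso", "milune", "pa", "vensovenbel", "ventorgal", "venvigal", "vipador", "vipapalin", "vipavende", "vipavibel", "vipavimor"
Leaf count: 12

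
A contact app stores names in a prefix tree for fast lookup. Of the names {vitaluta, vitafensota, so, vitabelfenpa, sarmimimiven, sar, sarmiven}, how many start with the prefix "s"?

4

Filter for entries beginning with "s":
Matches: "sar", "sarmimimiven", "sarmiven", "so"
Count: 4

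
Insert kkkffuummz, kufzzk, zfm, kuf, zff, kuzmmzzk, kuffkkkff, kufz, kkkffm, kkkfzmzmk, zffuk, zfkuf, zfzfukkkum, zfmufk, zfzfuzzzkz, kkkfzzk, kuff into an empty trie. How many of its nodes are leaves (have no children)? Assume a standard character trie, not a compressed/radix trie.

12

A leaf is a node with no children — equivalently, the end of a word that is not a proper prefix of any other stored word.
Those words: "kkkffm", "kkkffuummz", "kkkfzmzmk", "kkkfzzk", "kuffkkkff", "kufzzk", "kuzmmzzk", "zffuk", "zfkuf", "zfmufk", "zfzfukkkum", "zfzfuzzzkz"
Leaf count: 12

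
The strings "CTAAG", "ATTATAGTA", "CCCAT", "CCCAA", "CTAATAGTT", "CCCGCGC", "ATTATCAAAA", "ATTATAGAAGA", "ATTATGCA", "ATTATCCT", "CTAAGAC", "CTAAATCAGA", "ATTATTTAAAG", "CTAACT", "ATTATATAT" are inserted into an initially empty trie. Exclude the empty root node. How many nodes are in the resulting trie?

For each word, the new-node count is its length minus the longest prefix already in the trie:
  "CTAAG" → 5 new (C, T, A, A, G)
  "ATTATAGTA" → 9 new (A, T, T, A, T, A, G, T, A)
  "CCCAT" → prefix "C" already present; 4 new (C, C, A, T)
  "CCCAA" → prefix "CCCA" already present; 1 new (A)
  "CTAATAGTT" → prefix "CTAA" already present; 5 new (T, A, G, T, T)
  "CCCGCGC" → prefix "CCC" already present; 4 new (G, C, G, C)
  "ATTATCAAAA" → prefix "ATTAT" already present; 5 new (C, A, A, A, A)
  "ATTATAGAAGA" → prefix "ATTATAG" already present; 4 new (A, A, G, A)
  "ATTATGCA" → prefix "ATTAT" already present; 3 new (G, C, A)
  "ATTATCCT" → prefix "ATTATC" already present; 2 new (C, T)
  "CTAAGAC" → prefix "CTAAG" already present; 2 new (A, C)
  "CTAAATCAGA" → prefix "CTAA" already present; 6 new (A, T, C, A, G, A)
  "ATTATTTAAAG" → prefix "ATTAT" already present; 6 new (T, T, A, A, A, G)
  "CTAACT" → prefix "CTAA" already present; 2 new (C, T)
  "ATTATATAT" → prefix "ATTATA" already present; 3 new (T, A, T)
Total nodes = 5 + 9 + 4 + 1 + 5 + 4 + 5 + 4 + 3 + 2 + 2 + 6 + 6 + 2 + 3 = 61

61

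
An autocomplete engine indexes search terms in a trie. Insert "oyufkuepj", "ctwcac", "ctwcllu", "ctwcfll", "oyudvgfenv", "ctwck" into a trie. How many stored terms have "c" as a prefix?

4

Walk to "c"; the words in its subtree are exactly those with that prefix.
Matches: "ctwcac", "ctwcfll", "ctwck", "ctwcllu"
Count: 4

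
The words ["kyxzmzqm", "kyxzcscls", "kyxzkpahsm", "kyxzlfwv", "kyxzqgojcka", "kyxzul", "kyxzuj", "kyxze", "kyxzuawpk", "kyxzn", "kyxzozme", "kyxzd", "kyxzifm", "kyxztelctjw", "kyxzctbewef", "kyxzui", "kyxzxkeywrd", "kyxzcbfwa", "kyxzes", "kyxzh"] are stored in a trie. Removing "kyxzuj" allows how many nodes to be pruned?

Walk "kyxzuj" from the leaf back toward the root, removing each node that no remaining word uses.
The suffix "j" (1 node) is used only by "kyxzuj"; the node for "kyxzu" still has the child "l", so pruning stops there.
Nodes removed: 1

1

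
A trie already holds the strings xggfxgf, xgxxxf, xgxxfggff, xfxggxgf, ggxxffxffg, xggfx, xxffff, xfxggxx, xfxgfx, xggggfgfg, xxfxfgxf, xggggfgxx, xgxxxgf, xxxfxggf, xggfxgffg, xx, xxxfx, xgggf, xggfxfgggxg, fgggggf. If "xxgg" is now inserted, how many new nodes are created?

Walking "xxgg" from the root, the first 2 characters ("xx") follow existing edges; "g" is the first miss.
So 4 − 2 = 2 new nodes.

2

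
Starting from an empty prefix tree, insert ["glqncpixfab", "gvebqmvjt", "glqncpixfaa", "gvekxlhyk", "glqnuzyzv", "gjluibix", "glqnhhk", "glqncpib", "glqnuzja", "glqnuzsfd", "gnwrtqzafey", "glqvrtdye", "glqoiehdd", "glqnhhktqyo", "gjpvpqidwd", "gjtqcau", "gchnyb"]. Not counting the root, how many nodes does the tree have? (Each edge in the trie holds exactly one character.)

Insert word by word; a character creates a node only if that edge doesn't already exist:
  "glqncpixfab" → 11 new (g, l, q, n, c, p, i, x, f, a, b)
  "gvebqmvjt" → prefix "g" already present; 8 new (v, e, b, q, m, v, j, t)
  "glqncpixfaa" → prefix "glqncpixfa" already present; 1 new (a)
  "gvekxlhyk" → prefix "gve" already present; 6 new (k, x, l, h, y, k)
  "glqnuzyzv" → prefix "glqn" already present; 5 new (u, z, y, z, v)
  "gjluibix" → prefix "g" already present; 7 new (j, l, u, i, b, i, x)
  "glqnhhk" → prefix "glqn" already present; 3 new (h, h, k)
  "glqncpib" → prefix "glqncpi" already present; 1 new (b)
  "glqnuzja" → prefix "glqnuz" already present; 2 new (j, a)
  "glqnuzsfd" → prefix "glqnuz" already present; 3 new (s, f, d)
  "gnwrtqzafey" → prefix "g" already present; 10 new (n, w, r, t, q, z, a, f, e, y)
  "glqvrtdye" → prefix "glq" already present; 6 new (v, r, t, d, y, e)
  "glqoiehdd" → prefix "glq" already present; 6 new (o, i, e, h, d, d)
  "glqnhhktqyo" → prefix "glqnhhk" already present; 4 new (t, q, y, o)
  "gjpvpqidwd" → prefix "gj" already present; 8 new (p, v, p, q, i, d, w, d)
  "gjtqcau" → prefix "gj" already present; 5 new (t, q, c, a, u)
  "gchnyb" → prefix "g" already present; 5 new (c, h, n, y, b)
Total nodes = 11 + 8 + 1 + 6 + 5 + 7 + 3 + 1 + 2 + 3 + 10 + 6 + 6 + 4 + 8 + 5 + 5 = 91

91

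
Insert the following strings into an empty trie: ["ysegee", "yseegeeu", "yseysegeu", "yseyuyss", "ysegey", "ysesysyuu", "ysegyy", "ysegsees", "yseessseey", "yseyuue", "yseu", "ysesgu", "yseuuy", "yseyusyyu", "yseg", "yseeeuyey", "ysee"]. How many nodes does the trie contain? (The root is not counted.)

56

For each word, the new-node count is its length minus the longest prefix already in the trie:
  "ysegee" → 6 new (y, s, e, g, e, e)
  "yseegeeu" → prefix "yse" already present; 5 new (e, g, e, e, u)
  "yseysegeu" → prefix "yse" already present; 6 new (y, s, e, g, e, u)
  "yseyuyss" → prefix "ysey" already present; 4 new (u, y, s, s)
  "ysegey" → prefix "ysege" already present; 1 new (y)
  "ysesysyuu" → prefix "yse" already present; 6 new (s, y, s, y, u, u)
  "ysegyy" → prefix "yseg" already present; 2 new (y, y)
  "ysegsees" → prefix "yseg" already present; 4 new (s, e, e, s)
  "yseessseey" → prefix "ysee" already present; 6 new (s, s, s, e, e, y)
  "yseyuue" → prefix "yseyu" already present; 2 new (u, e)
  "yseu" → prefix "yse" already present; 1 new (u)
  "ysesgu" → prefix "yses" already present; 2 new (g, u)
  "yseuuy" → prefix "yseu" already present; 2 new (u, y)
  "yseyusyyu" → prefix "yseyu" already present; 4 new (s, y, y, u)
  "yseg" → prefix "yseg" already present; 0 new (none)
  "yseeeuyey" → prefix "ysee" already present; 5 new (e, u, y, e, y)
  "ysee" → prefix "ysee" already present; 0 new (none)
Total nodes = 6 + 5 + 6 + 4 + 1 + 6 + 2 + 4 + 6 + 2 + 1 + 2 + 2 + 4 + 0 + 5 + 0 = 56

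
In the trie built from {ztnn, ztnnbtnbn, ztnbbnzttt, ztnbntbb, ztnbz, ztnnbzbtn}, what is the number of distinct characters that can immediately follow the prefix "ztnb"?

Follow the path "ztnb" to its node, then look at its outgoing edges.
Characters that immediately follow "ztnb" among the stored strings: {b, n, z}.
That node has 3 child edges.

3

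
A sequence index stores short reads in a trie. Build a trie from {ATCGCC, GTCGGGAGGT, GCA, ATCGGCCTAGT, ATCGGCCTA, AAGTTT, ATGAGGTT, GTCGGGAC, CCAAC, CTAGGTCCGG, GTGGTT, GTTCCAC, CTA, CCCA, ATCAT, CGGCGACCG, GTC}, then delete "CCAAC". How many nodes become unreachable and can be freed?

3

Walk "CCAAC" from the leaf back toward the root, removing each node that no remaining word uses.
The suffix "AAC" (3 nodes) is used only by "CCAAC"; the node for "CC" still has the child "C", so pruning stops there.
Nodes removed: 3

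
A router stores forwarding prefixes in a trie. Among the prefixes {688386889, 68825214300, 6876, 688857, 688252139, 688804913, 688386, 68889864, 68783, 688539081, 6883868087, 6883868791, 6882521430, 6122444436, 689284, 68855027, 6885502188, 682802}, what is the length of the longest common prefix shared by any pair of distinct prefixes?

10

Equivalently: take the maximum, over all pairs, of their longest common prefix length.
"6882521430" and "68825214300" agree on "6882521430" (10 characters) before diverging; nothing deeper is shared.
Longest shared-prefix length: 10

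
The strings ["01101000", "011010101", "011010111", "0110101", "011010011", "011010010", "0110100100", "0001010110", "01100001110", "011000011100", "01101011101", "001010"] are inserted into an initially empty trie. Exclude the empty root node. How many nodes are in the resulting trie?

40

Trie structure (* marks end of a word):
(root)
└─ 0
   ├─ 0
   │  ├─ 0
   │  │  └─ 1
   │  │     └─ 0
   │  │        └─ 1
   │  │           └─ 0
   │  │              └─ 1
   │  │                 └─ 1
   │  │                    └─ 0 *
   │  └─ 1
   │     └─ 0
   │        └─ 1
   │           └─ 0 *
   └─ 1
      └─ 1
         └─ 0
            ├─ 0
            │  └─ 0
            │     └─ 0
            │        └─ 1
            │           └─ 1
            │              └─ 1
            │                 └─ 0 *
            │                    └─ 0 *
            └─ 1
               └─ 0
                  ├─ 0
                  │  ├─ 0 *
                  │  └─ 1
                  │     ├─ 0 *
                  │     │  └─ 0 *
                  │     └─ 1 *
                  └─ 1 *
                     ├─ 0
                     │  └─ 1 *
                     └─ 1
                        └─ 1 *
                           └─ 0
                              └─ 1 *
Counting every labelled node above: 40.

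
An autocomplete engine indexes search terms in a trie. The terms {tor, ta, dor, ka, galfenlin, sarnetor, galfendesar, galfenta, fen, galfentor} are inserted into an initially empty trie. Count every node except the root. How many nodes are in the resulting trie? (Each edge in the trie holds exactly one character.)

Count nodes per top-level branch (shared prefixes stored once):
  'd'-branch (dor): 3 nodes
  'f'-branch (fen): 3 nodes
  'g'-branch (galfendesar, galfenlin, galfenta, galfentor): 18 nodes
  'k'-branch (ka): 2 nodes
  's'-branch (sarnetor): 8 nodes
  't'-branch (ta, tor): 4 nodes
Sum: 38

38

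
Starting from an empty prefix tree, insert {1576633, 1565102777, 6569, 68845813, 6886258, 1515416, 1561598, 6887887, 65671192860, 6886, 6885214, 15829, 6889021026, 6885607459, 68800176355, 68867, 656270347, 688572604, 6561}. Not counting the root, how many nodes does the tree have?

92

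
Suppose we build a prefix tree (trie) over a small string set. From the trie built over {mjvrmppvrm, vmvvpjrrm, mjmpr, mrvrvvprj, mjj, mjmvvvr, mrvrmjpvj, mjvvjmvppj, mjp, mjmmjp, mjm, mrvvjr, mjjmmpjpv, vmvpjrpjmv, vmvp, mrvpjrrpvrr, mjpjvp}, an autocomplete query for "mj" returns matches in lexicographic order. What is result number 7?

Filter for "mj…" and sort: "mjj", "mjjmmpjpv", "mjm", "mjmmjp", "mjmpr", "mjmvvvr", "mjp", "mjpjvp", "mjvrmppvrm", "mjvvjmvppj"
The 7th is mjp.

mjp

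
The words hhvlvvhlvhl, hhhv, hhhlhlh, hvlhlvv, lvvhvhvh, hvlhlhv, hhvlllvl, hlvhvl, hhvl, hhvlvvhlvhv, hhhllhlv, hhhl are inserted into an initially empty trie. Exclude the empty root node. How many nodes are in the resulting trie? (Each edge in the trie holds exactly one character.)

Insert word by word; a character creates a node only if that edge doesn't already exist:
  "hhvlvvhlvhl" → 11 new (h, h, v, l, v, v, h, l, v, h, l)
  "hhhv" → prefix "hh" already present; 2 new (h, v)
  "hhhlhlh" → prefix "hhh" already present; 4 new (l, h, l, h)
  "hvlhlvv" → prefix "h" already present; 6 new (v, l, h, l, v, v)
  "lvvhvhvh" → 8 new (l, v, v, h, v, h, v, h)
  "hvlhlhv" → prefix "hvlhl" already present; 2 new (h, v)
  "hhvlllvl" → prefix "hhvl" already present; 4 new (l, l, v, l)
  "hlvhvl" → prefix "h" already present; 5 new (l, v, h, v, l)
  "hhvl" → prefix "hhvl" already present; 0 new (none)
  "hhvlvvhlvhv" → prefix "hhvlvvhlvh" already present; 1 new (v)
  "hhhllhlv" → prefix "hhhl" already present; 4 new (l, h, l, v)
  "hhhl" → prefix "hhhl" already present; 0 new (none)
Total nodes = 11 + 2 + 4 + 6 + 8 + 2 + 4 + 5 + 0 + 1 + 4 + 0 = 47

47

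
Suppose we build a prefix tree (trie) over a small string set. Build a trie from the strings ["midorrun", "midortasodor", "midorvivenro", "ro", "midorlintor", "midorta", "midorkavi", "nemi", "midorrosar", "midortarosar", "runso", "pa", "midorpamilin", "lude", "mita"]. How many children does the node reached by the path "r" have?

The children of the "r" node are the distinct next characters among strings starting with "r".
Characters that immediately follow "r" among the stored strings: {o, u}.
That node has 2 child edges.

2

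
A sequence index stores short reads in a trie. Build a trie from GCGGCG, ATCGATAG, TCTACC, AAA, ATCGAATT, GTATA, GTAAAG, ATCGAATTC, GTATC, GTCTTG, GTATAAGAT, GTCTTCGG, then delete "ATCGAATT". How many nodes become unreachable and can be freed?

Walk "ATCGAATT" from the leaf back toward the root, removing each node that no remaining word uses.
Every node on "ATCGAATT" is still needed (e.g. by "ATCGAATTC"), so nothing is freed.
Nodes removed: 0

0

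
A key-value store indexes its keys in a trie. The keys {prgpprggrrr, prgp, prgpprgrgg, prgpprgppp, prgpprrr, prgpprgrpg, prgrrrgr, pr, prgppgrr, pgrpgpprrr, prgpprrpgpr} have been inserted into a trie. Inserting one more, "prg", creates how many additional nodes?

"prg" is already a full path in the trie; only an end-marker is added.
No new nodes are needed: 0.

0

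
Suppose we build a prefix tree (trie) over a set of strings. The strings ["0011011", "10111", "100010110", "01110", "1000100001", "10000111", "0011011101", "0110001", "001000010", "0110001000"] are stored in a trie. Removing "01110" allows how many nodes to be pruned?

A node on "01110"'s path can go only if nothing else ends at it or branches off below it.
The suffix "10" (2 nodes) is used only by "01110"; the node for "011" still has the child "0", so pruning stops there.
Nodes removed: 2

2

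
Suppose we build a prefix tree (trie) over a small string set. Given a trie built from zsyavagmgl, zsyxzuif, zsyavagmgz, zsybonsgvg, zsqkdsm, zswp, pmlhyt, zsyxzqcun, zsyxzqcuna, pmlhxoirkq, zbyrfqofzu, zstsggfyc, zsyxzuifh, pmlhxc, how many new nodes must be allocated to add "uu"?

Nothing in the trie begins with "u"; the whole of "uu" is new.
2 − 0 = 2 new nodes.

2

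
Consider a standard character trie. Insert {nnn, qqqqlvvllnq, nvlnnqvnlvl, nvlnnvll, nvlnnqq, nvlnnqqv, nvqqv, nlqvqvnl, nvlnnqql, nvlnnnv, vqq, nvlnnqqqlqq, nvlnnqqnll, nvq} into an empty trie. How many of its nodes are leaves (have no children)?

A leaf is a node with no children — equivalently, the end of a word that is not a proper prefix of any other stored word.
Those words: "nlqvqvnl", "nnn", "nvlnnnv", "nvlnnqql", "nvlnnqqnll", "nvlnnqqqlqq", "nvlnnqqv", "nvlnnqvnlvl", "nvlnnvll", "nvqqv", "qqqqlvvllnq", "vqq"
Leaf count: 12

12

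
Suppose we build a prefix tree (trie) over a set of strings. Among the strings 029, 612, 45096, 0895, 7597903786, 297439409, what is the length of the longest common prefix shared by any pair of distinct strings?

1

Equivalently: take the maximum, over all pairs, of their longest common prefix length.
e.g. "029" and "0895" share the prefix "0" of length 1; no pair shares a longer one.
Longest shared-prefix length: 1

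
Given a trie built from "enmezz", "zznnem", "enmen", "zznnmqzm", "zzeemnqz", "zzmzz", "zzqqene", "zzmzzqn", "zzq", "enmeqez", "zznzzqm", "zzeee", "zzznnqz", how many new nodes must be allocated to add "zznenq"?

3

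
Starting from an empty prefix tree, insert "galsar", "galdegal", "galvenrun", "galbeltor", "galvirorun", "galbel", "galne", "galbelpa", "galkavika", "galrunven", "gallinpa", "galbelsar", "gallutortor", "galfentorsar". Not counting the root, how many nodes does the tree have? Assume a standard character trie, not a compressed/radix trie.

Trace insertions, counting only characters that open a new branch:
  "galsar" → 6 new (g, a, l, s, a, r)
  "galdegal" → prefix "gal" already present; 5 new (d, e, g, a, l)
  "galvenrun" → prefix "gal" already present; 6 new (v, e, n, r, u, n)
  "galbeltor" → prefix "gal" already present; 6 new (b, e, l, t, o, r)
  "galvirorun" → prefix "galv" already present; 6 new (i, r, o, r, u, n)
  "galbel" → prefix "galbel" already present; 0 new (none)
  "galne" → prefix "gal" already present; 2 new (n, e)
  "galbelpa" → prefix "galbel" already present; 2 new (p, a)
  "galkavika" → prefix "gal" already present; 6 new (k, a, v, i, k, a)
  "galrunven" → prefix "gal" already present; 6 new (r, u, n, v, e, n)
  "gallinpa" → prefix "gal" already present; 5 new (l, i, n, p, a)
  "galbelsar" → prefix "galbel" already present; 3 new (s, a, r)
  "gallutortor" → prefix "gall" already present; 7 new (u, t, o, r, t, o, r)
  "galfentorsar" → prefix "gal" already present; 9 new (f, e, n, t, o, r, s, a, r)
Total nodes = 6 + 5 + 6 + 6 + 6 + 0 + 2 + 2 + 6 + 6 + 5 + 3 + 7 + 9 = 69

69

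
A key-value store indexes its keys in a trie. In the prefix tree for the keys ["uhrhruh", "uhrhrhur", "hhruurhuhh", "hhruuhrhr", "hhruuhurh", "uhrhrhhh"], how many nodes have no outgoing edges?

A leaf is a node with no children — equivalently, the end of a word that is not a proper prefix of any other stored word.
Those words: "hhruuhrhr", "hhruuhurh", "hhruurhuhh", "uhrhrhhh", "uhrhrhur", "uhrhruh"
Leaf count: 6

6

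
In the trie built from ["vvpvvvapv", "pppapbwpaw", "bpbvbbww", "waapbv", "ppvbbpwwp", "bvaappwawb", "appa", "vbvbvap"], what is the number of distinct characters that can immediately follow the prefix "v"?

Walk "v" from the root, arriving at one node.
Distinct next characters after "v": b, v.
That node has 2 child edges.

2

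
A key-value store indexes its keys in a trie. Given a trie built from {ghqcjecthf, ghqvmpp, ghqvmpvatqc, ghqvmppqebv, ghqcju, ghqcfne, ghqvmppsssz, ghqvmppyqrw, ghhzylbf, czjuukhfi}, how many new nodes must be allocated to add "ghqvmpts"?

2

Walking "ghqvmpts" from the root, the first 6 characters ("ghqvmp") follow existing edges; "t" is the first miss.
So 8 − 6 = 2 new nodes.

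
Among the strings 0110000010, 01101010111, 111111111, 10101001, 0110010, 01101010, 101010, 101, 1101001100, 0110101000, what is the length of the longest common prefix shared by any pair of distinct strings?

8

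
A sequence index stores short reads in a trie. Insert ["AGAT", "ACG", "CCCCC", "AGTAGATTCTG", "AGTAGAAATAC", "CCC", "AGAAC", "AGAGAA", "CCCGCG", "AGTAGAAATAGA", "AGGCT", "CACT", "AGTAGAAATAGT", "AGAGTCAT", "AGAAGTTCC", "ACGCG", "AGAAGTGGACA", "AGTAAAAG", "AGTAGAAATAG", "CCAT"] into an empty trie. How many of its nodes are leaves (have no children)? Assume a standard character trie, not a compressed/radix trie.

A leaf is a node with no children — equivalently, the end of a word that is not a proper prefix of any other stored word.
Those words: "ACGCG", "AGAAC", "AGAAGTGGACA", "AGAAGTTCC", "AGAGAA", "AGAGTCAT", "AGAT", "AGGCT", "AGTAAAAG", "AGTAGAAATAC", "AGTAGAAATAGA", "AGTAGAAATAGT", "AGTAGATTCTG", "CACT", "CCAT", "CCCCC", "CCCGCG"
Leaf count: 17

17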